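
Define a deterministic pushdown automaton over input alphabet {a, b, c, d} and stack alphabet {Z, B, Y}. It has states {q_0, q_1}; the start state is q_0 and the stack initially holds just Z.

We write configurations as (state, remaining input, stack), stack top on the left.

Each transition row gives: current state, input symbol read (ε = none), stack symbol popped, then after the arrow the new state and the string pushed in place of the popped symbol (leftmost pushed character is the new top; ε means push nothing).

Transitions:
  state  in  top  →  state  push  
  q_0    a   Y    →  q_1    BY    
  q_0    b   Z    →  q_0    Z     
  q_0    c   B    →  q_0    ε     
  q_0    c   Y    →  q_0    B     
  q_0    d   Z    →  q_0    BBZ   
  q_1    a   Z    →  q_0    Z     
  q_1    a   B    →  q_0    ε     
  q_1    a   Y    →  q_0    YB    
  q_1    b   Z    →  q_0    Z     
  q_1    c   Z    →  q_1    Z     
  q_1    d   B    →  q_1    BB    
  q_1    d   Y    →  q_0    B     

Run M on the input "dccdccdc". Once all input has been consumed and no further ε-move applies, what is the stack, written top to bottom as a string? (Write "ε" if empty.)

(q_0, dccdccdc, Z)
  read d, top Z: go to q_0, push BBZ → (q_0, ccdccdc, BBZ)
  read c, top B: go to q_0, push ε → (q_0, cdccdc, BZ)
  read c, top B: go to q_0, push ε → (q_0, dccdc, Z)
  read d, top Z: go to q_0, push BBZ → (q_0, ccdc, BBZ)
  read c, top B: go to q_0, push ε → (q_0, cdc, BZ)
  read c, top B: go to q_0, push ε → (q_0, dc, Z)
  read d, top Z: go to q_0, push BBZ → (q_0, c, BBZ)
  read c, top B: go to q_0, push ε → (q_0, ε, BZ)
All input consumed in state q_0 with stack BZ.

BZ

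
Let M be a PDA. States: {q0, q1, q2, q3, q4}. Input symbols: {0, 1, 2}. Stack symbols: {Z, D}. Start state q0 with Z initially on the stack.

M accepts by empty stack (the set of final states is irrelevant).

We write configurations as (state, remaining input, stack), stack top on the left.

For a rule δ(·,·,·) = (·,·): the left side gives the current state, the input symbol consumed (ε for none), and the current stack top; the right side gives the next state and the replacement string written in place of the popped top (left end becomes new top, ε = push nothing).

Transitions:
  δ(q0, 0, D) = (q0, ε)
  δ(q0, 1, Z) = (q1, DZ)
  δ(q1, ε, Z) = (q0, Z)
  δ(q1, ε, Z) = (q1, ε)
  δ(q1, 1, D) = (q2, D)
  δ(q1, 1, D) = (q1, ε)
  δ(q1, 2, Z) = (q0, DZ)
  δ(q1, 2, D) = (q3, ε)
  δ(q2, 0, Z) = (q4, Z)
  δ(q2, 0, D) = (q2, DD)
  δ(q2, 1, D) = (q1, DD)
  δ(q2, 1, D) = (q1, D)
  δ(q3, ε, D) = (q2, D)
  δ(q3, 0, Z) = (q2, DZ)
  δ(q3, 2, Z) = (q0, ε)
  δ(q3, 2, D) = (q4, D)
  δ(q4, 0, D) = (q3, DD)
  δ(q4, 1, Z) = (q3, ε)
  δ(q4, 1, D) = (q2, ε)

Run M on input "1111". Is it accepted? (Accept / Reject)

Accept

One accepting computation: (q0, 1111, Z) ⊢ (q1, 111, DZ) ⊢ (q2, 11, DZ) ⊢ (q1, 1, DZ) ⊢ (q1, ε, Z) ⊢ (q1, ε, ε)
All input consumed and the stack is empty.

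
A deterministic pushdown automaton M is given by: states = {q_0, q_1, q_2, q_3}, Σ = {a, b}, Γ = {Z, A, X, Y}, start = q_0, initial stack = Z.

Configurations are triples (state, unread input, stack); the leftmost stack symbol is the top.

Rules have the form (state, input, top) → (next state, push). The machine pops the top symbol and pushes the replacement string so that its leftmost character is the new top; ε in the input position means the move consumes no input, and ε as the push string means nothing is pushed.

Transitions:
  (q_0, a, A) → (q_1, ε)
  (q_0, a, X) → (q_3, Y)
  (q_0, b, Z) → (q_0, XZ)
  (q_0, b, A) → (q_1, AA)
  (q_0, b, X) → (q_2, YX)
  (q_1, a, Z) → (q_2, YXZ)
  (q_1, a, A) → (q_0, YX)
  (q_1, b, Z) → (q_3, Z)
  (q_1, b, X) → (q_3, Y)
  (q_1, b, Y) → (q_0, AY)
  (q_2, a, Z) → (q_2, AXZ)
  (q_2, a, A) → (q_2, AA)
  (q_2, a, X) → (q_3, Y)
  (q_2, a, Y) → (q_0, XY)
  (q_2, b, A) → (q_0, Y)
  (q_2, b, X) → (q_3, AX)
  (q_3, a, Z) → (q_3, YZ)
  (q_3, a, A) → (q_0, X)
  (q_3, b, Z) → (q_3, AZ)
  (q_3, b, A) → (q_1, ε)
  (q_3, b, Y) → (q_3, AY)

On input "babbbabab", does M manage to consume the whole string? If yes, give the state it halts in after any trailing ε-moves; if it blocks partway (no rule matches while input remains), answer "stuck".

q_0

(q_0, babbbabab, Z)
  read b, top Z: go to q_0, push XZ → (q_0, abbbabab, XZ)
  read a, top X: go to q_3, push Y → (q_3, bbbabab, YZ)
  read b, top Y: go to q_3, push AY → (q_3, bbabab, AYZ)
  read b, top A: go to q_1, push ε → (q_1, babab, YZ)
  read b, top Y: go to q_0, push AY → (q_0, abab, AYZ)
  read a, top A: go to q_1, push ε → (q_1, bab, YZ)
  read b, top Y: go to q_0, push AY → (q_0, ab, AYZ)
  read a, top A: go to q_1, push ε → (q_1, b, YZ)
  read b, top Y: go to q_0, push AY → (q_0, ε, AYZ)
All input consumed; M is in state q_0.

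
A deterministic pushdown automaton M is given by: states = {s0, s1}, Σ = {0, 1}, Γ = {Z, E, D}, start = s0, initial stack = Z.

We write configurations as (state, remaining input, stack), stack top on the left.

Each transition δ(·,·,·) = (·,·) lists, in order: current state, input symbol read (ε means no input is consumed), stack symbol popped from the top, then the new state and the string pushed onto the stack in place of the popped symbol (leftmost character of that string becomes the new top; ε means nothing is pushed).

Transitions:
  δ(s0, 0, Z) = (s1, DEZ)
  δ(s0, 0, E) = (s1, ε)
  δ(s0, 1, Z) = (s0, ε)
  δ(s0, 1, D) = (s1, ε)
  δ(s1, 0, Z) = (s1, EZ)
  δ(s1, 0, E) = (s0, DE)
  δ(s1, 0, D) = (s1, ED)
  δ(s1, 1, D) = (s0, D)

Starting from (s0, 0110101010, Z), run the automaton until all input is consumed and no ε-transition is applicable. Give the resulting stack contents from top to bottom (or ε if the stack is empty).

DEZ

(s0, 0110101010, Z)
  read 0, top Z: go to s1, push DEZ → (s1, 110101010, DEZ)
  read 1, top D: go to s0, push D → (s0, 10101010, DEZ)
  read 1, top D: go to s1, push ε → (s1, 0101010, EZ)
  read 0, top E: go to s0, push DE → (s0, 101010, DEZ)
  read 1, top D: go to s1, push ε → (s1, 01010, EZ)
  read 0, top E: go to s0, push DE → (s0, 1010, DEZ)
  read 1, top D: go to s1, push ε → (s1, 010, EZ)
  read 0, top E: go to s0, push DE → (s0, 10, DEZ)
  read 1, top D: go to s1, push ε → (s1, 0, EZ)
  read 0, top E: go to s0, push DE → (s0, ε, DEZ)
All input consumed in state s0 with stack DEZ.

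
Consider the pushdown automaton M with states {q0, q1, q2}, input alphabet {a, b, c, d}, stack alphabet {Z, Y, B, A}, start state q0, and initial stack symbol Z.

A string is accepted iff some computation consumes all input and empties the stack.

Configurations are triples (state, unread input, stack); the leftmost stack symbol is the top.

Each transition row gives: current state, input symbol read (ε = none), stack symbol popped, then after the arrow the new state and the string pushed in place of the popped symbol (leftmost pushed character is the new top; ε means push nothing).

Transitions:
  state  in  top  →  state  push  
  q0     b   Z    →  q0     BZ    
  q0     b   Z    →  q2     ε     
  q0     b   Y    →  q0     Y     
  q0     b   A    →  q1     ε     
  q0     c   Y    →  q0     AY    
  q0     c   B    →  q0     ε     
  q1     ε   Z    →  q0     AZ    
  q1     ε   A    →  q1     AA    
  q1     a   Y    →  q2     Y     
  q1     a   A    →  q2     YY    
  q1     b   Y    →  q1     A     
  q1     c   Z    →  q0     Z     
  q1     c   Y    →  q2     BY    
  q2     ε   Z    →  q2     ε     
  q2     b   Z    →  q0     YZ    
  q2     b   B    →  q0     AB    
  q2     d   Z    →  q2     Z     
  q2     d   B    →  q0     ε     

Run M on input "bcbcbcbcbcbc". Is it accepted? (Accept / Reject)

No computation consumes all input and empties the stack.

Reject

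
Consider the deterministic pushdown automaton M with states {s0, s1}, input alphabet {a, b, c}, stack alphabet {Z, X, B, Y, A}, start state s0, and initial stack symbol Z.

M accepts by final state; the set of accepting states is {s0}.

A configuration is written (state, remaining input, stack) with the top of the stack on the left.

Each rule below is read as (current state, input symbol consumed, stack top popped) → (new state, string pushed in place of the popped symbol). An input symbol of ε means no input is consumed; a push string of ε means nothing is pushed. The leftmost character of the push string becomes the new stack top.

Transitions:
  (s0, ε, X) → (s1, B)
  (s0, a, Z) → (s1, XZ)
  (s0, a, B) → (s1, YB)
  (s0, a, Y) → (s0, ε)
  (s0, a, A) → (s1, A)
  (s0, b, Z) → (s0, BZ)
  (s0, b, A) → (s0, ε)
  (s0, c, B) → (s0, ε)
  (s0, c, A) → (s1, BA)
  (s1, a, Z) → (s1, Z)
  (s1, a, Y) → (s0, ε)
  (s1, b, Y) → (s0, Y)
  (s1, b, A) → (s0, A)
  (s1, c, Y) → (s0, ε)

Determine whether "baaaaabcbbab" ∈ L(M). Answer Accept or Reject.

(s0, baaaaabcbbab, Z)
  read b, top Z: go to s0, push BZ → (s0, aaaaabcbbab, BZ)
  read a, top B: go to s1, push YB → (s1, aaaabcbbab, YBZ)
  read a, top Y: go to s0, push ε → (s0, aaabcbbab, BZ)
  read a, top B: go to s1, push YB → (s1, aabcbbab, YBZ)
  read a, top Y: go to s0, push ε → (s0, abcbbab, BZ)
  read a, top B: go to s1, push YB → (s1, bcbbab, YBZ)
  read b, top Y: go to s0, push Y → (s0, cbbab, YBZ)
No transition applies at (s0, cbbab, YBZ); input not fully consumed.

Reject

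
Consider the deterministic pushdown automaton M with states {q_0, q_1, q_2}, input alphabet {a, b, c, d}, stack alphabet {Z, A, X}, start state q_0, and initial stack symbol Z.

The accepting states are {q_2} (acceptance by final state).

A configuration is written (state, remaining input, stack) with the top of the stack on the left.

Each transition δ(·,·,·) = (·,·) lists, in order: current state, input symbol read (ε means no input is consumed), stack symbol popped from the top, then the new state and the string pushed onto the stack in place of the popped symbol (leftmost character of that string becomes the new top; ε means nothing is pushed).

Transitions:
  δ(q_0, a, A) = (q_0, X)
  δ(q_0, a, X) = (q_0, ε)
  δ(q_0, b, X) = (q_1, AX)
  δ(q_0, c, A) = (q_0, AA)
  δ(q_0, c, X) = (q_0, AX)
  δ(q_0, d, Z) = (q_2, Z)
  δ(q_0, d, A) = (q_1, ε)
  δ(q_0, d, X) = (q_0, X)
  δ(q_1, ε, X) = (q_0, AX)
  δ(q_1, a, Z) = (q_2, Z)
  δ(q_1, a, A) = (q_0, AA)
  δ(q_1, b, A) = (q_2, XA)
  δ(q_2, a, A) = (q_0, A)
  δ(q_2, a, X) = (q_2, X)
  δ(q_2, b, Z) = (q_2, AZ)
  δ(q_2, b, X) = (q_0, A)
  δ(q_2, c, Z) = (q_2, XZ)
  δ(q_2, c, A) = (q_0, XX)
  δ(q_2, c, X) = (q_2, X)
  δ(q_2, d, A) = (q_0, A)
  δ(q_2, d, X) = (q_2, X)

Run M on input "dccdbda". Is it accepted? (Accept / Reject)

(q_0, dccdbda, Z) ⊢ (q_2, ccdbda, Z) ⊢ (q_2, cdbda, XZ) ⊢ (q_2, dbda, XZ) ⊢ (q_2, bda, XZ) ⊢ (q_0, da, AZ) ⊢ (q_1, a, Z) ⊢ (q_2, ε, Z)
All input consumed; state q_2 ∈ F.

Accept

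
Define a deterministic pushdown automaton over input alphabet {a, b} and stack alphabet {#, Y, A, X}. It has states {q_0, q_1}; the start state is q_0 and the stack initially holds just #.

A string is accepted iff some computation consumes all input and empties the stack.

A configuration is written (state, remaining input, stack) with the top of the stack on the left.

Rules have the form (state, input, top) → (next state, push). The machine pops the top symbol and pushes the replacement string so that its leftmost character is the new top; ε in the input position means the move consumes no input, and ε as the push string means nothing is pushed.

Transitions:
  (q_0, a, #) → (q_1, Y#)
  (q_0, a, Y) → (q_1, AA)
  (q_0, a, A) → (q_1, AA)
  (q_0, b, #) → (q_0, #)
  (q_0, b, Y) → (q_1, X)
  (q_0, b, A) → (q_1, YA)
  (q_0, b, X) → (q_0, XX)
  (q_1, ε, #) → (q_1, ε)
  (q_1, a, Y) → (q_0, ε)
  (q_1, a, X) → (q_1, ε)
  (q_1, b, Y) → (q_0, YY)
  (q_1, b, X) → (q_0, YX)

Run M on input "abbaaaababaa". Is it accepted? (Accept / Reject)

(q_0, abbaaaababaa, #)
  read a, top #: go to q_1, push Y# → (q_1, bbaaaababaa, Y#)
  read b, top Y: go to q_0, push YY → (q_0, baaaababaa, YY#)
  read b, top Y: go to q_1, push X → (q_1, aaaababaa, XY#)
  read a, top X: go to q_1, push ε → (q_1, aaababaa, Y#)
  read a, top Y: go to q_0, push ε → (q_0, aababaa, #)
  read a, top #: go to q_1, push Y# → (q_1, ababaa, Y#)
  read a, top Y: go to q_0, push ε → (q_0, babaa, #)
  read b, top #: go to q_0, push # → (q_0, abaa, #)
  read a, top #: go to q_1, push Y# → (q_1, baa, Y#)
  read b, top Y: go to q_0, push YY → (q_0, aa, YY#)
  read a, top Y: go to q_1, push AA → (q_1, a, AAY#)
No transition applies at (q_1, a, AAY#); input not fully consumed.

Reject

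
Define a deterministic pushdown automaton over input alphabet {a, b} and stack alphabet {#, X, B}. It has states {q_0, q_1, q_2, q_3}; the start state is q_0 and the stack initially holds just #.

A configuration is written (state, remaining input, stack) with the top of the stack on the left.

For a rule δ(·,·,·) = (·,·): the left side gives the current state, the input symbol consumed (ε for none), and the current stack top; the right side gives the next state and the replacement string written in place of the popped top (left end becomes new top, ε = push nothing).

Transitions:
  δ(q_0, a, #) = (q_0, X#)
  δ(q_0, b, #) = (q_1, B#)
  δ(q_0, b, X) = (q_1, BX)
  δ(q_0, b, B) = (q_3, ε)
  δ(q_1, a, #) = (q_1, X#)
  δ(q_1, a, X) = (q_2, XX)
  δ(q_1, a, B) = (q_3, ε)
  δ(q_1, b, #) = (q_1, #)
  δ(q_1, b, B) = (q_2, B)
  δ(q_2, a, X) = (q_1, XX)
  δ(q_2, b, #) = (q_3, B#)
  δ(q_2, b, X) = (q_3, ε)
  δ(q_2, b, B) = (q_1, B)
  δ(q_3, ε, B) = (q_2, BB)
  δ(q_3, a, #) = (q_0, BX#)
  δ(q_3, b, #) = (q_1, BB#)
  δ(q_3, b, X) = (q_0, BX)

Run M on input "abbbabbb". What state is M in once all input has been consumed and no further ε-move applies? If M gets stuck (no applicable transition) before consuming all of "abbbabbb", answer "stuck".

q_0

(q_0, abbbabbb, #)
  read a, top #: go to q_0, push X# → (q_0, bbbabbb, X#)
  read b, top X: go to q_1, push BX → (q_1, bbabbb, BX#)
  read b, top B: go to q_2, push B → (q_2, babbb, BX#)
  read b, top B: go to q_1, push B → (q_1, abbb, BX#)
  read a, top B: go to q_3, push ε → (q_3, bbb, X#)
  read b, top X: go to q_0, push BX → (q_0, bb, BX#)
  read b, top B: go to q_3, push ε → (q_3, b, X#)
  read b, top X: go to q_0, push BX → (q_0, ε, BX#)
All input consumed; M is in state q_0.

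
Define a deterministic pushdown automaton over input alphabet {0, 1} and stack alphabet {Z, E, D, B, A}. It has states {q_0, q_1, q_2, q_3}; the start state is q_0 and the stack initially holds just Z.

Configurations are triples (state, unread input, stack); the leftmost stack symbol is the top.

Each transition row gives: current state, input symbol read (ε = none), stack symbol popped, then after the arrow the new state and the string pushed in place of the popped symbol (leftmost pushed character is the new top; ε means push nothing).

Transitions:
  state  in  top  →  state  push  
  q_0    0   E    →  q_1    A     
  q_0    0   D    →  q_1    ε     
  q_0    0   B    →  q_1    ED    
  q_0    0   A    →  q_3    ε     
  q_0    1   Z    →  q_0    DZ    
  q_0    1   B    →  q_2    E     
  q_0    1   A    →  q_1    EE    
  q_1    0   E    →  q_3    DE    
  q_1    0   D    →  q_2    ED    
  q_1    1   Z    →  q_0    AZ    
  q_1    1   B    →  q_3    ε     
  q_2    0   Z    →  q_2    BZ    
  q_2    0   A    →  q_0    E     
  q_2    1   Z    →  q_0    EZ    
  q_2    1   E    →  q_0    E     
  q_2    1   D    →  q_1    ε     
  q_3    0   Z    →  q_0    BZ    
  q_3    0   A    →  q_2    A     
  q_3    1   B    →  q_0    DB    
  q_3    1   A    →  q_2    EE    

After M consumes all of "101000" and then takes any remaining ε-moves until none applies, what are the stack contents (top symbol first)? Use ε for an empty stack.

(q_0, 101000, Z) ⊢ (q_0, 01000, DZ) ⊢ (q_1, 1000, Z) ⊢ (q_0, 000, AZ) ⊢ (q_3, 00, Z) ⊢ (q_0, 0, BZ) ⊢ (q_1, ε, EDZ)
All input consumed in state q_1 with stack EDZ.

EDZ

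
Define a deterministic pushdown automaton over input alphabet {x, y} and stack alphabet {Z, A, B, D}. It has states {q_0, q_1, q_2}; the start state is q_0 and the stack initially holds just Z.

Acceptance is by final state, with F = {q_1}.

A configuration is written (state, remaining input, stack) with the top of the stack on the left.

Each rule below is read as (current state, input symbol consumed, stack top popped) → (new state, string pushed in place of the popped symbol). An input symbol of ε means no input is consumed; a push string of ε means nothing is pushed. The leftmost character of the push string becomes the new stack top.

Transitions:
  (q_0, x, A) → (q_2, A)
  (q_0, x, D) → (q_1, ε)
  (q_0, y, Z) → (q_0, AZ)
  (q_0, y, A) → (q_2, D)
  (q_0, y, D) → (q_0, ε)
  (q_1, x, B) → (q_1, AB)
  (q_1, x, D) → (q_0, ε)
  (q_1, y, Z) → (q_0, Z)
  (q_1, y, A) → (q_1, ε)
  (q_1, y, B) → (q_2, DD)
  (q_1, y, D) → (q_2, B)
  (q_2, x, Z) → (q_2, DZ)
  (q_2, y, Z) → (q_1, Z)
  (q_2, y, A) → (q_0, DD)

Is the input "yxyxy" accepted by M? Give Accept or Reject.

Reject

(q_0, yxyxy, Z) ⊢ (q_0, xyxy, AZ) ⊢ (q_2, yxy, AZ) ⊢ (q_0, xy, DDZ) ⊢ (q_1, y, DZ) ⊢ (q_2, ε, BZ)
All input consumed; state q_2 ∉ F and no further ε-move applies.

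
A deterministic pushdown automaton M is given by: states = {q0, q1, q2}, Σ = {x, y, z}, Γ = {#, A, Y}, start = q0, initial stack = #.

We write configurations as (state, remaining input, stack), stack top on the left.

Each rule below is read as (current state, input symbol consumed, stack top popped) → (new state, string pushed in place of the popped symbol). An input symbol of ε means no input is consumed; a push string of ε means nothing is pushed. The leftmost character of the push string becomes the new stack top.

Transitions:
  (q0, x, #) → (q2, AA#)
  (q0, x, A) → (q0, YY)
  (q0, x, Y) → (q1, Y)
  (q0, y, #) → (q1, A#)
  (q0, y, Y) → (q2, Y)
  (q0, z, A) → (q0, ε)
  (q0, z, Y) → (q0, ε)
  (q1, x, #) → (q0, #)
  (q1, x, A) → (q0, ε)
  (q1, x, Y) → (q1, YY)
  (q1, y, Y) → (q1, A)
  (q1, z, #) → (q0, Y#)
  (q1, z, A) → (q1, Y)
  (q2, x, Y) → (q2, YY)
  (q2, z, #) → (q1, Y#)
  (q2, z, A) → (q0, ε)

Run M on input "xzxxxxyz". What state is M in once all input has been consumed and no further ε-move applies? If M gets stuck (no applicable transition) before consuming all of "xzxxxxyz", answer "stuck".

q1

(q0, xzxxxxyz, #)
  read x, top #: go to q2, push AA# → (q2, zxxxxyz, AA#)
  read z, top A: go to q0, push ε → (q0, xxxxyz, A#)
  read x, top A: go to q0, push YY → (q0, xxxyz, YY#)
  read x, top Y: go to q1, push Y → (q1, xxyz, YY#)
  read x, top Y: go to q1, push YY → (q1, xyz, YYY#)
  read x, top Y: go to q1, push YY → (q1, yz, YYYY#)
  read y, top Y: go to q1, push A → (q1, z, AYYY#)
  read z, top A: go to q1, push Y → (q1, ε, YYYY#)
All input consumed; M is in state q1.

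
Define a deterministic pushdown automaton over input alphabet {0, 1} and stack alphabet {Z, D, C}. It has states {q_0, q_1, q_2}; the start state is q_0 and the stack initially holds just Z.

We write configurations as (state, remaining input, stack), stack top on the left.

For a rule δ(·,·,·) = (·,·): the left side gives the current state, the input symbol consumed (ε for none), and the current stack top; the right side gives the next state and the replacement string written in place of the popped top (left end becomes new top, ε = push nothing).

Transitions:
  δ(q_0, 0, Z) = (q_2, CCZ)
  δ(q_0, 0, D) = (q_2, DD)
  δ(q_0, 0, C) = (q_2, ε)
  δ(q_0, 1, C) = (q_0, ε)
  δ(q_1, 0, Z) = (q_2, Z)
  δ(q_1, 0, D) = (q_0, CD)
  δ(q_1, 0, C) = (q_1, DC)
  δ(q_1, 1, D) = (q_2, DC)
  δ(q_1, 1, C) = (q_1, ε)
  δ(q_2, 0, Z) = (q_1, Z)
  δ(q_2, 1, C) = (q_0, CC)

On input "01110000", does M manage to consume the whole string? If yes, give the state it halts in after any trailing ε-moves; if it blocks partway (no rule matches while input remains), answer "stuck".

q_1

(q_0, 01110000, Z)
  read 0, top Z: go to q_2, push CCZ → (q_2, 1110000, CCZ)
  read 1, top C: go to q_0, push CC → (q_0, 110000, CCCZ)
  read 1, top C: go to q_0, push ε → (q_0, 10000, CCZ)
  read 1, top C: go to q_0, push ε → (q_0, 0000, CZ)
  read 0, top C: go to q_2, push ε → (q_2, 000, Z)
  read 0, top Z: go to q_1, push Z → (q_1, 00, Z)
  read 0, top Z: go to q_2, push Z → (q_2, 0, Z)
  read 0, top Z: go to q_1, push Z → (q_1, ε, Z)
All input consumed; M is in state q_1.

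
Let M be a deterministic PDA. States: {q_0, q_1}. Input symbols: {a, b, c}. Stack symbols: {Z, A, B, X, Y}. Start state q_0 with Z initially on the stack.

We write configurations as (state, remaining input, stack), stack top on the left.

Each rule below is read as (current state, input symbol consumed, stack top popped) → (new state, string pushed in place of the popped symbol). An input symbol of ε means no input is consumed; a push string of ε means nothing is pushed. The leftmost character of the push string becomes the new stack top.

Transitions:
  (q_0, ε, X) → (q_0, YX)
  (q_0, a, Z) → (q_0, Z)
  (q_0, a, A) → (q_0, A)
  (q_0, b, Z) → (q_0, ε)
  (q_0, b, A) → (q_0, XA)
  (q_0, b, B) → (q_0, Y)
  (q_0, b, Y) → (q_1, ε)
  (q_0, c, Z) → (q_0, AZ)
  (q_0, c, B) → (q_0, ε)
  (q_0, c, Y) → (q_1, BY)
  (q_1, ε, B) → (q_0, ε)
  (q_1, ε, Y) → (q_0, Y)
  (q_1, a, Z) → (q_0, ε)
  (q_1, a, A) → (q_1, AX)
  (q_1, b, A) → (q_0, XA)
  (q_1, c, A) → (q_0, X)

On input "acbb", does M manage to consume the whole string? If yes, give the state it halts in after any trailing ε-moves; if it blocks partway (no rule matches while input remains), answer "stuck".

q_1

(q_0, acbb, Z)
  read a, top Z: go to q_0, push Z → (q_0, cbb, Z)
  read c, top Z: go to q_0, push AZ → (q_0, bb, AZ)
  read b, top A: go to q_0, push XA → (q_0, b, XAZ)
  ε-move, top X: go to q_0, push YX → (q_0, b, YXAZ)
  read b, top Y: go to q_1, push ε → (q_1, ε, XAZ)
All input consumed; M is in state q_1.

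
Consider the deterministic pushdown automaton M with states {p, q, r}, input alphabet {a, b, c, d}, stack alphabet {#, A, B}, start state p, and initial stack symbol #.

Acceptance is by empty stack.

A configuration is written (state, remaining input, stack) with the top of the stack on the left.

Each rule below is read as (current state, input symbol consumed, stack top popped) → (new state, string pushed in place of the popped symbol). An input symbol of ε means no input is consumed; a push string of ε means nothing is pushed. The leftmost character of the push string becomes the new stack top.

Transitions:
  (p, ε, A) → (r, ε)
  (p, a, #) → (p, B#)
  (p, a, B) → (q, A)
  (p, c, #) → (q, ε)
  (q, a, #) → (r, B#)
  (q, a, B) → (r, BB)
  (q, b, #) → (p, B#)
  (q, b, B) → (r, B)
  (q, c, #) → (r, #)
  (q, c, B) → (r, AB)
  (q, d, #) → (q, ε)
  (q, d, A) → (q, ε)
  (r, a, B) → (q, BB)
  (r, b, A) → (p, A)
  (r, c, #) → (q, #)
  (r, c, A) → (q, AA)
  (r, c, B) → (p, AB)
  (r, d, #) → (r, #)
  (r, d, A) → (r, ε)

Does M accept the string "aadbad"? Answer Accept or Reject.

Reject

(p, aadbad, #) ⊢ (p, adbad, B#) ⊢ (q, dbad, A#) ⊢ (q, bad, #) ⊢ (p, ad, B#) ⊢ (q, d, A#) ⊢ (q, ε, #)
All input consumed; stack is #, not empty, and no further ε-move applies.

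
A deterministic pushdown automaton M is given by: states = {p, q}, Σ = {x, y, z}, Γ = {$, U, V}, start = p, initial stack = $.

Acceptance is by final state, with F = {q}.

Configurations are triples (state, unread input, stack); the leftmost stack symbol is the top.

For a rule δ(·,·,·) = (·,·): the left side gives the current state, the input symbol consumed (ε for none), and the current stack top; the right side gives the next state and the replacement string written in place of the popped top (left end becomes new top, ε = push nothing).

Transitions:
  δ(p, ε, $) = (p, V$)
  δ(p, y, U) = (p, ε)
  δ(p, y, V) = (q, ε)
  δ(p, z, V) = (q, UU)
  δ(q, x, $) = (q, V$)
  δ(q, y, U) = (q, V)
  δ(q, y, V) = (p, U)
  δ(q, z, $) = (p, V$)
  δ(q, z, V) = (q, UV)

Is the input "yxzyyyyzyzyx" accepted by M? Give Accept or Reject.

Accept

(p, yxzyyyyzyzyx, $)
  ε-move, top $: go to p, push V$ → (p, yxzyyyyzyzyx, V$)
  read y, top V: go to q, push ε → (q, xzyyyyzyzyx, $)
  read x, top $: go to q, push V$ → (q, zyyyyzyzyx, V$)
  read z, top V: go to q, push UV → (q, yyyyzyzyx, UV$)
  read y, top U: go to q, push V → (q, yyyzyzyx, VV$)
  read y, top V: go to p, push U → (p, yyzyzyx, UV$)
  read y, top U: go to p, push ε → (p, yzyzyx, V$)
  read y, top V: go to q, push ε → (q, zyzyx, $)
  read z, top $: go to p, push V$ → (p, yzyx, V$)
  read y, top V: go to q, push ε → (q, zyx, $)
  read z, top $: go to p, push V$ → (p, yx, V$)
  read y, top V: go to q, push ε → (q, x, $)
  read x, top $: go to q, push V$ → (q, ε, V$)
All input consumed; state q ∈ F.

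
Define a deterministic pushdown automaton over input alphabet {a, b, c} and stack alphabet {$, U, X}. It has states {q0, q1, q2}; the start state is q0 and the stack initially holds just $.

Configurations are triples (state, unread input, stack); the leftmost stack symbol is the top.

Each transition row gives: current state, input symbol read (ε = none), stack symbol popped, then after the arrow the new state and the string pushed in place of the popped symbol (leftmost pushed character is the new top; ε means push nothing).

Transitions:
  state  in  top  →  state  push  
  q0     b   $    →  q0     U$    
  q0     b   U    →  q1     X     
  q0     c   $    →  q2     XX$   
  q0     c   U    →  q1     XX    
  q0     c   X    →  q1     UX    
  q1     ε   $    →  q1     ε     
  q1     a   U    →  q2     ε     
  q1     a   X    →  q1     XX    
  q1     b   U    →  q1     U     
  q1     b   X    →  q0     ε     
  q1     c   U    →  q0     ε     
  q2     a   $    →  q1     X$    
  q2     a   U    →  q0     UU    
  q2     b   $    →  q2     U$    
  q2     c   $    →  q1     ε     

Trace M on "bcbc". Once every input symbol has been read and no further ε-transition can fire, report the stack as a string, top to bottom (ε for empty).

UX$

(q0, bcbc, $)
  read b, top $: go to q0, push U$ → (q0, cbc, U$)
  read c, top U: go to q1, push XX → (q1, bc, XX$)
  read b, top X: go to q0, push ε → (q0, c, X$)
  read c, top X: go to q1, push UX → (q1, ε, UX$)
All input consumed in state q1 with stack UX$.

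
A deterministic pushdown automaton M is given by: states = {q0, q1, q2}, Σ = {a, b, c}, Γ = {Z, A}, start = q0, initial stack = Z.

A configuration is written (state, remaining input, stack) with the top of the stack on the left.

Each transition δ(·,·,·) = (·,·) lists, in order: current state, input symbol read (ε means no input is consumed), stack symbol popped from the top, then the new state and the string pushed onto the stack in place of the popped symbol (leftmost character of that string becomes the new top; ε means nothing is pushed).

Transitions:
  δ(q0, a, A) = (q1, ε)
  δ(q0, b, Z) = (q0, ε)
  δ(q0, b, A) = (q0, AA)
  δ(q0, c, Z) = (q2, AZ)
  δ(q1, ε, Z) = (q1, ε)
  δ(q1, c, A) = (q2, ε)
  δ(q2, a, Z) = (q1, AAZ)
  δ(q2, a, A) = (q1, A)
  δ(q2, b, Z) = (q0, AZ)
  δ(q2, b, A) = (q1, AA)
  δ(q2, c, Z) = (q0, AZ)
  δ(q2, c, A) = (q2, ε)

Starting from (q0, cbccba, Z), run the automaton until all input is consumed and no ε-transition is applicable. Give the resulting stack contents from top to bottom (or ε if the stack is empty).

(q0, cbccba, Z) ⊢ (q2, bccba, AZ) ⊢ (q1, ccba, AAZ) ⊢ (q2, cba, AZ) ⊢ (q2, ba, Z) ⊢ (q0, a, AZ) ⊢ (q1, ε, Z) ⊢ (q1, ε, ε)
All input consumed in state q1 with stack ε.

ε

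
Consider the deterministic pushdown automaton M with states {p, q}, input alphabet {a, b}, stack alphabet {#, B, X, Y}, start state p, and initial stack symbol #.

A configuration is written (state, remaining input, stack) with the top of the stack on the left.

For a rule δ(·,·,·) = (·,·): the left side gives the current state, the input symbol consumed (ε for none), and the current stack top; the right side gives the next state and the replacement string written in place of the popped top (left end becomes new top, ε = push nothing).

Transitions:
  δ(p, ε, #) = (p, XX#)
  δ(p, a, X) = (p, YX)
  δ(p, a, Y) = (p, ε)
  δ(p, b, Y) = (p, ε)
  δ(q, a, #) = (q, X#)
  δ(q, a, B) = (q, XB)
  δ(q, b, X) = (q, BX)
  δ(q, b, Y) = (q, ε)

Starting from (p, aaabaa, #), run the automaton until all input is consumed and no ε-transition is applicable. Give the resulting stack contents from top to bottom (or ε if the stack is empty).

XX#

(p, aaabaa, #)
  ε-move, top #: go to p, push XX# → (p, aaabaa, XX#)
  read a, top X: go to p, push YX → (p, aabaa, YXX#)
  read a, top Y: go to p, push ε → (p, abaa, XX#)
  read a, top X: go to p, push YX → (p, baa, YXX#)
  read b, top Y: go to p, push ε → (p, aa, XX#)
  read a, top X: go to p, push YX → (p, a, YXX#)
  read a, top Y: go to p, push ε → (p, ε, XX#)
All input consumed in state p with stack XX#.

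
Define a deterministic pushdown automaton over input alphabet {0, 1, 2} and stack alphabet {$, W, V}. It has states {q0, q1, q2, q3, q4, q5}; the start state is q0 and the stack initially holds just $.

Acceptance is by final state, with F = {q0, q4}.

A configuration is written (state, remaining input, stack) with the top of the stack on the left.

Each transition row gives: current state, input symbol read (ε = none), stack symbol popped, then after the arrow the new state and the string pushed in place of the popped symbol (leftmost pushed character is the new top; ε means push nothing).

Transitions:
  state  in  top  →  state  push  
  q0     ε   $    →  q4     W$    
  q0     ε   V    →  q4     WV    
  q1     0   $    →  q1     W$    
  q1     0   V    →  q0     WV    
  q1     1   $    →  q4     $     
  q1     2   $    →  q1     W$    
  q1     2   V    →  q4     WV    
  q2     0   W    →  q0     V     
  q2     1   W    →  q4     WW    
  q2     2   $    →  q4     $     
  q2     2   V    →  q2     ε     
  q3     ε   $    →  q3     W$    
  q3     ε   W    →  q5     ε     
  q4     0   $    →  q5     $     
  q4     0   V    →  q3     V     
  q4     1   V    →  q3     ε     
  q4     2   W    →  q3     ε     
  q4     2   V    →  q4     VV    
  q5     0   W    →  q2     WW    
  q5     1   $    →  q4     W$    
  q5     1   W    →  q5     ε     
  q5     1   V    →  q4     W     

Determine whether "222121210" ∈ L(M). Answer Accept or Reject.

(q0, 222121210, $)
  ε-move, top $: go to q4, push W$ → (q4, 222121210, W$)
  read 2, top W: go to q3, push ε → (q3, 22121210, $)
  ε-move, top $: go to q3, push W$ → (q3, 22121210, W$)
  ε-move, top W: go to q5, push ε → (q5, 22121210, $)
No transition applies at (q5, 22121210, $); input not fully consumed.

Reject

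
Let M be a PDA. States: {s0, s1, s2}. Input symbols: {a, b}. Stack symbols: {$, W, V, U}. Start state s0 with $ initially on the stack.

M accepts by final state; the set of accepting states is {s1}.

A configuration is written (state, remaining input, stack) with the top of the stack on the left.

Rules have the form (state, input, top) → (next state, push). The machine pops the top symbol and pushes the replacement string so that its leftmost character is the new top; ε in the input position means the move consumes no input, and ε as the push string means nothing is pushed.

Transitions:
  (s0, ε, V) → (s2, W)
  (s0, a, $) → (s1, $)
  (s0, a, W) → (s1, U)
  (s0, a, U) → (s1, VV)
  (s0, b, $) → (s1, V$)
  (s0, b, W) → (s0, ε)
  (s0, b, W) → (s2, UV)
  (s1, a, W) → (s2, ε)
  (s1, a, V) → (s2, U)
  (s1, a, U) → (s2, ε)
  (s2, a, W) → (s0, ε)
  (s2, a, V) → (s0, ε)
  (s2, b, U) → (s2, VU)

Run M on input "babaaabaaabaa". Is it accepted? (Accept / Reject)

One accepting computation: (s0, babaaabaaabaa, $) ⊢ (s1, abaaabaaabaa, V$) ⊢ (s2, baaabaaabaa, U$) ⊢ (s2, aaabaaabaa, VU$) ⊢ (s0, aabaaabaa, U$) ⊢ (s1, abaaabaa, VV$) ⊢ (s2, baaabaa, UV$) ⊢ (s2, aaabaa, VUV$) ⊢ (s0, aabaa, UV$) ⊢ (s1, abaa, VVV$) ⊢ (s2, baa, UVV$) ⊢ (s2, aa, VUVV$) ⊢ (s0, a, UVV$) ⊢ (s1, ε, VVVV$)
All input consumed and state s1 ∈ F.

Accept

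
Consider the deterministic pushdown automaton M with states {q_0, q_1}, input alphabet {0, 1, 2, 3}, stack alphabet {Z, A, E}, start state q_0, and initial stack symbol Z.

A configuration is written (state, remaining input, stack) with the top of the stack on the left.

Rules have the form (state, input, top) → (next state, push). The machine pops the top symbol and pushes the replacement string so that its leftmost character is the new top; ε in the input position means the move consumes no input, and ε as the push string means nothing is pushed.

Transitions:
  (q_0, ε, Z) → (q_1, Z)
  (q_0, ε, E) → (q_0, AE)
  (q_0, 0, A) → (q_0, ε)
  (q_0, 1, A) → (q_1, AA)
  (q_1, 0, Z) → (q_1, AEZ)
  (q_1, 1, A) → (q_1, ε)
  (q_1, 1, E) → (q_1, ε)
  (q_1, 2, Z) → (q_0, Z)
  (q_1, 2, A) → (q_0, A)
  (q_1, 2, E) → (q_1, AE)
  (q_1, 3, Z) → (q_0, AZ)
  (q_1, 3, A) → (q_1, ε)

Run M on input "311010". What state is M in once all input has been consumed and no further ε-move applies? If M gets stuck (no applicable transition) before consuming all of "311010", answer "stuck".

(q_0, 311010, Z)
  ε-move, top Z: go to q_1, push Z → (q_1, 311010, Z)
  read 3, top Z: go to q_0, push AZ → (q_0, 11010, AZ)
  read 1, top A: go to q_1, push AA → (q_1, 1010, AAZ)
  read 1, top A: go to q_1, push ε → (q_1, 010, AZ)
No transition for (q_1, 0, top A); M blocks with input 010 remaining.

stuck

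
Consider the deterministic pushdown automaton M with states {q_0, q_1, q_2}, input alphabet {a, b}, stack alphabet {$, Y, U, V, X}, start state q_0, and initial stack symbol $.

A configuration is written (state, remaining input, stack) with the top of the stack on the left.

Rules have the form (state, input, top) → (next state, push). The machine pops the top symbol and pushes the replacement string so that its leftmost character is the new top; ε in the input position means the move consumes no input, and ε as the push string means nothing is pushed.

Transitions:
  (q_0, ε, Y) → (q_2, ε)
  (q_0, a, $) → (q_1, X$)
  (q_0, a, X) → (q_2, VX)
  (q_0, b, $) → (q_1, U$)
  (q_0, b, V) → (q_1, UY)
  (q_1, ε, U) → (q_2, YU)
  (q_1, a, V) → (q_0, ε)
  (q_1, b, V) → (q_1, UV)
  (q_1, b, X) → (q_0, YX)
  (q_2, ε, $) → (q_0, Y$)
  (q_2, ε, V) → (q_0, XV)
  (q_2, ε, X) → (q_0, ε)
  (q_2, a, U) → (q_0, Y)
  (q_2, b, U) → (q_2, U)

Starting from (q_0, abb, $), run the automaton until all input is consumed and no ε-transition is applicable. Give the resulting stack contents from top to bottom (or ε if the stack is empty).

YU$

(q_0, abb, $)
  read a, top $: go to q_1, push X$ → (q_1, bb, X$)
  read b, top X: go to q_0, push YX → (q_0, b, YX$)
  ε-move, top Y: go to q_2, push ε → (q_2, b, X$)
  ε-move, top X: go to q_0, push ε → (q_0, b, $)
  read b, top $: go to q_1, push U$ → (q_1, ε, U$)
  ε-move, top U: go to q_2, push YU → (q_2, ε, YU$)
All input consumed in state q_2 with stack YU$.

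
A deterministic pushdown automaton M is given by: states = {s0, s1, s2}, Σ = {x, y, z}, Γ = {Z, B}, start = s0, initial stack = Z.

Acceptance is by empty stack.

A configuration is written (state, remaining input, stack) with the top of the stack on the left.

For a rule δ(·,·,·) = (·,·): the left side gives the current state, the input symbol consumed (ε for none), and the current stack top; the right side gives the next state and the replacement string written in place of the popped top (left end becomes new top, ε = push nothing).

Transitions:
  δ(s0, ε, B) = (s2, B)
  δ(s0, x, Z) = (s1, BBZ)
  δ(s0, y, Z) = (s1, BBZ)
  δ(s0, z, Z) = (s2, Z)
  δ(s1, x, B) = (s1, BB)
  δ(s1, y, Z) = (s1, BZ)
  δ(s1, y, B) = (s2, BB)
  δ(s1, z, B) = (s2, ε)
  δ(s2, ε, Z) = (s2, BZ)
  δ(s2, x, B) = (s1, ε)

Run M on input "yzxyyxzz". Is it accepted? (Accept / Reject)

(s0, yzxyyxzz, Z) ⊢ (s1, zxyyxzz, BBZ) ⊢ (s2, xyyxzz, BZ) ⊢ (s1, yyxzz, Z) ⊢ (s1, yxzz, BZ) ⊢ (s2, xzz, BBZ) ⊢ (s1, zz, BZ) ⊢ (s2, z, Z) ⊢ (s2, z, BZ)
No transition applies at (s2, z, BZ); input not fully consumed.

Reject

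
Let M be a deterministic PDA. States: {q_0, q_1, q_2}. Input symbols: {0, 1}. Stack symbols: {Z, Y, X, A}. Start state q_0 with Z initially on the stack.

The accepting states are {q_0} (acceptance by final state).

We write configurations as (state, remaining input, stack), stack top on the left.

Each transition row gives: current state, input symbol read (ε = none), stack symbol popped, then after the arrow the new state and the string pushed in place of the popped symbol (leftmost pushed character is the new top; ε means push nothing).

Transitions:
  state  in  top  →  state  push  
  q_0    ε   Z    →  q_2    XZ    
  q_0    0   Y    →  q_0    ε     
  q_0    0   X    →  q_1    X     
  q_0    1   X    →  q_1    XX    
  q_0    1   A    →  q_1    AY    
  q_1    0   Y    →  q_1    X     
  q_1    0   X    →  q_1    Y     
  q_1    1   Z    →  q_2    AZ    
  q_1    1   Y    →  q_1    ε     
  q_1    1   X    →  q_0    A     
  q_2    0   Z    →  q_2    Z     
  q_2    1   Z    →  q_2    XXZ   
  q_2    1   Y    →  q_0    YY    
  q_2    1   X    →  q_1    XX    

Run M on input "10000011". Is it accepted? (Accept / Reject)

(q_0, 10000011, Z)
  ε-move, top Z: go to q_2, push XZ → (q_2, 10000011, XZ)
  read 1, top X: go to q_1, push XX → (q_1, 0000011, XXZ)
  read 0, top X: go to q_1, push Y → (q_1, 000011, YXZ)
  read 0, top Y: go to q_1, push X → (q_1, 00011, XXZ)
  read 0, top X: go to q_1, push Y → (q_1, 0011, YXZ)
  read 0, top Y: go to q_1, push X → (q_1, 011, XXZ)
  read 0, top X: go to q_1, push Y → (q_1, 11, YXZ)
  read 1, top Y: go to q_1, push ε → (q_1, 1, XZ)
  read 1, top X: go to q_0, push A → (q_0, ε, AZ)
All input consumed; state q_0 ∈ F.

Accept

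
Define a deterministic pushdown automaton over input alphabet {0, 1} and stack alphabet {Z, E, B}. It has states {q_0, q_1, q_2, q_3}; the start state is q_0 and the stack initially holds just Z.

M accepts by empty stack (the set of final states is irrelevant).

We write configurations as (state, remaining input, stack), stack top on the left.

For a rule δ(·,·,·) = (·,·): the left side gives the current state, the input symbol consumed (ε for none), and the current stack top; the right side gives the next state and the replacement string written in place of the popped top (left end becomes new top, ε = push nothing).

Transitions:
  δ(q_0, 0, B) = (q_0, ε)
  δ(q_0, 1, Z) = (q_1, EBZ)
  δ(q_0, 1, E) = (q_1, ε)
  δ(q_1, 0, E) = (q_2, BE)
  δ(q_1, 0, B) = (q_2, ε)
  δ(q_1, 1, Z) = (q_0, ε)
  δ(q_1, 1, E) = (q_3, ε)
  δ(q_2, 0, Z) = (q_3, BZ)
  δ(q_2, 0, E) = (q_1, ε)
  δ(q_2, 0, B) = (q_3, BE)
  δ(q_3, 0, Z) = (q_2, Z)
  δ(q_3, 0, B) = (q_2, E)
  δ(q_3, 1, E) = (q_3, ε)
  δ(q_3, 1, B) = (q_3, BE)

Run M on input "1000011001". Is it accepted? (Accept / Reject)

(q_0, 1000011001, Z)
  read 1, top Z: go to q_1, push EBZ → (q_1, 000011001, EBZ)
  read 0, top E: go to q_2, push BE → (q_2, 00011001, BEBZ)
  read 0, top B: go to q_3, push BE → (q_3, 0011001, BEEBZ)
  read 0, top B: go to q_2, push E → (q_2, 011001, EEEBZ)
  read 0, top E: go to q_1, push ε → (q_1, 11001, EEBZ)
  read 1, top E: go to q_3, push ε → (q_3, 1001, EBZ)
  read 1, top E: go to q_3, push ε → (q_3, 001, BZ)
  read 0, top B: go to q_2, push E → (q_2, 01, EZ)
  read 0, top E: go to q_1, push ε → (q_1, 1, Z)
  read 1, top Z: go to q_0, push ε → (q_0, ε, ε)
All input consumed and the stack is empty.

Accept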